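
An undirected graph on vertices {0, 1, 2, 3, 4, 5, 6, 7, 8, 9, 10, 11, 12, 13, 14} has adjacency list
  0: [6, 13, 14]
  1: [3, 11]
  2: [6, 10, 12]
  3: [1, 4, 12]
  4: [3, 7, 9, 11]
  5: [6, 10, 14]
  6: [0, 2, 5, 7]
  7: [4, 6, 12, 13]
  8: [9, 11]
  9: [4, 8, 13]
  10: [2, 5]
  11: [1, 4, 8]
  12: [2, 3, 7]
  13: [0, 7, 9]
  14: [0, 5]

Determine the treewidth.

A width-3 tree decomposition is:
Bags: B1 = {1, 8, 9, 11}  B2 = {1, 4, 9, 11}  B3 = {1, 3, 4, 9}  B4 = {3, 4, 9, 13}  B5 = {3, 4, 7, 13}  B6 = {3, 7, 12, 13}  B7 = {0, 7, 12, 13}  B8 = {0, 6, 7, 12}  B9 = {0, 2, 6, 12}  B10 = {0, 2, 6, 14}  B11 = {2, 5, 6, 14}  B12 = {2, 5, 10, 14}
Tree: B1–B2, B2–B3, B3–B4, B4–B5, B5–B6, B6–B7, B7–B8, B8–B9, B9–B10, B10–B11, B11–B12
Each bag holds 4 vertices, so the decomposition has width 3, which upper-bounds the treewidth. For the lower bound: the 4 vertex sets {1,8,11}, {9}, {4}, {3,7,12,13} are disjoint, each induces a connected subgraph, and every pair is joined by at least one edge of G. Contracting each set to a single vertex therefore yields K_{4} as a minor, and since treewidth is minor-monotone, tw(G) ≥ tw(K_{4}) = 3. Therefore the treewidth is 3.

3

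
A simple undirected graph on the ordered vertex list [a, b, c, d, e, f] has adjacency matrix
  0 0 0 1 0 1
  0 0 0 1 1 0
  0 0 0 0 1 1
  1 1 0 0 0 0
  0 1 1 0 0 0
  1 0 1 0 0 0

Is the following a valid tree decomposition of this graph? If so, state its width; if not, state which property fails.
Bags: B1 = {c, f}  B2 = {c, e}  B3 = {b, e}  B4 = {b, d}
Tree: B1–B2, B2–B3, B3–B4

No — vertex a appears in no bag.

A tree decomposition must satisfy three properties: every vertex lies in some bag; for every edge, both endpoints lie together in some bag; and for every vertex, the bags containing it form a connected subtree. Here vertex a appears in no bag, so the decomposition is invalid.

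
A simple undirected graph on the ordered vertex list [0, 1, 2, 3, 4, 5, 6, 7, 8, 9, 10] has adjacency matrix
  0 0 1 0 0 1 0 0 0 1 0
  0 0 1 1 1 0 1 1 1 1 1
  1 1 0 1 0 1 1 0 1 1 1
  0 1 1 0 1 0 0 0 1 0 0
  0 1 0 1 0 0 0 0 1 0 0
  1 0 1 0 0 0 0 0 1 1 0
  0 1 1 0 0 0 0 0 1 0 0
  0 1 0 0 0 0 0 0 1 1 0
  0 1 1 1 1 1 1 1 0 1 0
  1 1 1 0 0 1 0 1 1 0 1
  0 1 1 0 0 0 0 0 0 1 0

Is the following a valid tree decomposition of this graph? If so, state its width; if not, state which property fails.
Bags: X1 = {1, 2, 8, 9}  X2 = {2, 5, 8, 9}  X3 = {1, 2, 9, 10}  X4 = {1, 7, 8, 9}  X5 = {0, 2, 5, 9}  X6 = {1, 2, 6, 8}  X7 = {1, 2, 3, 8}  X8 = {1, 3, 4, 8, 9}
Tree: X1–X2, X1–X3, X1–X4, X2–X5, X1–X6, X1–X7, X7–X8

A tree decomposition must satisfy three properties: every vertex lies in some bag; for every edge, both endpoints lie together in some bag; and for every vertex, the bags containing it form a connected subtree. Here bags containing vertex 9 are not connected in the tree, so the decomposition is invalid.

No — bags containing vertex 9 are not connected in the tree.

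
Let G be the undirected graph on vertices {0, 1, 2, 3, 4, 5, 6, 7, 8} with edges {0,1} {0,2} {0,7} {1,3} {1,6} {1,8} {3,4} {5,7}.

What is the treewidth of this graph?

A width-1 tree decomposition is:
Bags: B1 = {0, 1}  B2 = {0, 7}  B3 = {1, 3}  B4 = {5, 7}  B5 = {3, 4}  B6 = {0, 2}  B7 = {1, 8}  B8 = {1, 6}
Tree: B1–B2, B1–B3, B2–B4, B3–B5, B2–B6, B1–B7, B1–B8
Each bag holds 2 vertices, so the decomposition has width 1, which upper-bounds the treewidth. Any graph with an edge has treewidth ≥ 1, and G has the edge 0–1. Therefore the treewidth is 1.

1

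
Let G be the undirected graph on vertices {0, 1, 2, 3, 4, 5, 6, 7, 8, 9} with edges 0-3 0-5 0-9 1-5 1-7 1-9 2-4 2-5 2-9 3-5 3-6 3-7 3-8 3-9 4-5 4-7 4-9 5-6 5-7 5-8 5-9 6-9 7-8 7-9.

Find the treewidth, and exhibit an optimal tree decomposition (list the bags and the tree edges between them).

Every bag has size at most 4, so the width is 4 − 1 = 3 and tw(G) ≤ 3. On the other hand G contains the 4-clique {3, 5, 7, 8}. A clique must lie in a single bag of any decomposition, so no decomposition can have width below 3. Therefore the treewidth is 3.

Treewidth 3.
One such decomposition:
Bags: B1 = {4, 5, 7, 9}  B2 = {3, 5, 7, 9}  B3 = {2, 4, 5, 9}  B4 = {0, 3, 5, 9}  B5 = {1, 5, 7, 9}  B6 = {3, 5, 6, 9}  B7 = {3, 5, 7, 8}
Tree: B1–B2, B1–B3, B2–B4, B1–B5, B4–B6, B2–B7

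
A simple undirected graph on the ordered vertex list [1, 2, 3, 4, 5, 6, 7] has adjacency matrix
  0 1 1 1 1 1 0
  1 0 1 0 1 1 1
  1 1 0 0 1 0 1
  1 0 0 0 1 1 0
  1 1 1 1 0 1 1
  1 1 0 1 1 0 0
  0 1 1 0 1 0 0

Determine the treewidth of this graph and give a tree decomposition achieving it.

Treewidth 3.
One optimal decomposition is:
Bags: B1 = {1, 2, 5, 6}  B2 = {1, 4, 5, 6}  B3 = {1, 2, 3, 5}  B4 = {2, 3, 5, 7}
Tree: B1–B2, B1–B3, B3–B4

Each bag holds 4 vertices, so the decomposition has width 3, which upper-bounds the treewidth. Conversely, {1, 2, 3, 5} is a clique of size 4, and the vertices of any clique must share a bag in every tree decomposition; so some bag has ≥ 4 vertices and tw(G) ≥ 3. Hence tw(G) = 3 exactly.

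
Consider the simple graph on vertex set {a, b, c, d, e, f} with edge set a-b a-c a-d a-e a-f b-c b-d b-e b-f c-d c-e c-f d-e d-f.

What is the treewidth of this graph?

A width-4 tree decomposition is:
Bags: B1 = {a, b, c, d, f}  B2 = {a, b, c, d, e}
Tree: B1–B2
Every bag has size at most 5, so the width is 5 − 1 = 4 and tw(G) ≤ 4. Conversely, {a, b, c, d, e} is a clique of size 5, and the vertices of any clique must share a bag in every tree decomposition; so some bag has ≥ 5 vertices and tw(G) ≥ 4. Hence tw(G) = 4 exactly.

4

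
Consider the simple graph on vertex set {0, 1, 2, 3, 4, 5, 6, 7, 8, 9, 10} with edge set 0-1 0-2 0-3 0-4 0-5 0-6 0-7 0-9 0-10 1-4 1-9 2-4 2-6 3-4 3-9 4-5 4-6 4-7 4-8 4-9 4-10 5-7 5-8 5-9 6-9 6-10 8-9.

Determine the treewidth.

A width-3 tree decomposition is:
Bags: B1 = {0, 4, 6, 9}  B2 = {0, 4, 5, 9}  B3 = {0, 1, 4, 9}  B4 = {4, 5, 8, 9}  B5 = {0, 4, 5, 7}  B6 = {0, 2, 4, 6}  B7 = {0, 4, 6, 10}  B8 = {0, 3, 4, 9}
Tree: B1–B2, B2–B3, B2–B4, B2–B5, B1–B6, B6–B7, B3–B8
The largest bag has 4 vertices, giving width 3; this decomposition certifies tw(G) ≤ 3. Conversely, {0, 1, 4, 9} is a clique of size 4, and the vertices of any clique must share a bag in every tree decomposition; so some bag has ≥ 4 vertices and tw(G) ≥ 3. The upper and lower bounds meet at 3, so that is the treewidth.

3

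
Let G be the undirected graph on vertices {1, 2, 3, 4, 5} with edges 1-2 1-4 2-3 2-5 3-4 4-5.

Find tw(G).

A width-2 tree decomposition is:
Bags: B1 = {1, 2, 4}  B2 = {2, 3, 4}  B3 = {2, 4, 5}
Tree: B1–B2, B2–B3
Each bag holds 3 vertices, so the decomposition has width 2, which upper-bounds the treewidth. The edges 1–2–3–4–1 form a cycle, so G is not a tree and its treewidth is at least 2. Combining the bounds, tw(G) = 2.

2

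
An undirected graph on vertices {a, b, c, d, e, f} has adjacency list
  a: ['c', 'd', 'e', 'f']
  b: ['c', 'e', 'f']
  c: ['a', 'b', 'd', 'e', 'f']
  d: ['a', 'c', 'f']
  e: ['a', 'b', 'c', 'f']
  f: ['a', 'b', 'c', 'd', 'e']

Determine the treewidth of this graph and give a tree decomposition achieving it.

Every bag has size at most 4, so the width is 4 − 1 = 3 and tw(G) ≤ 3. Conversely, {a, c, d, f} is a clique of size 4, and the vertices of any clique must share a bag in every tree decomposition; so some bag has ≥ 4 vertices and tw(G) ≥ 3. The upper and lower bounds meet at 3, so that is the treewidth.

Treewidth 3.
Bags: B1 = {b, c, e, f}  B2 = {a, c, e, f}  B3 = {a, c, d, f}
Tree: B1–B2, B2–B3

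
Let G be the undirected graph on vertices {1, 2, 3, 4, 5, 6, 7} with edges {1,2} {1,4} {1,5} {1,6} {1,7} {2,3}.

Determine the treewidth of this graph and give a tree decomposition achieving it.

The largest bag has 2 vertices, giving width 1; this decomposition certifies tw(G) ≤ 1. Any graph with an edge has treewidth ≥ 1, and G has the edge 2–3. Combining the bounds, tw(G) = 1.

Treewidth 1.
One optimal decomposition is:
Bags: B1 = {2, 3}  B2 = {1, 2}  B3 = {1, 6}  B4 = {1, 7}  B5 = {1, 4}  B6 = {1, 5}
Tree: B1–B2, B2–B3, B2–B4, B3–B5, B3–B6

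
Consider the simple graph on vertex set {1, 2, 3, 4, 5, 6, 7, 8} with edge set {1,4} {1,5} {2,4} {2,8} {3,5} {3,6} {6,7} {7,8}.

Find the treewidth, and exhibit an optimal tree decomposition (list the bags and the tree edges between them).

Treewidth 2.
One optimal decomposition is:
Bags: B1 = {3, 5, 6}  B2 = {1, 5, 6}  B3 = {1, 4, 6}  B4 = {2, 4, 6}  B5 = {2, 6, 8}  B6 = {6, 7, 8}
Tree: B1–B2, B2–B3, B3–B4, B4–B5, B5–B6

Each bag holds 3 vertices, so the decomposition has width 2, which upper-bounds the treewidth. Since 6–3–5–1–4–2–8–7–6 is a cycle in G, G is not acyclic. Forests are exactly the graphs of treewidth ≤ 1, so tw(G) ≥ 2. Combining the bounds, tw(G) = 2.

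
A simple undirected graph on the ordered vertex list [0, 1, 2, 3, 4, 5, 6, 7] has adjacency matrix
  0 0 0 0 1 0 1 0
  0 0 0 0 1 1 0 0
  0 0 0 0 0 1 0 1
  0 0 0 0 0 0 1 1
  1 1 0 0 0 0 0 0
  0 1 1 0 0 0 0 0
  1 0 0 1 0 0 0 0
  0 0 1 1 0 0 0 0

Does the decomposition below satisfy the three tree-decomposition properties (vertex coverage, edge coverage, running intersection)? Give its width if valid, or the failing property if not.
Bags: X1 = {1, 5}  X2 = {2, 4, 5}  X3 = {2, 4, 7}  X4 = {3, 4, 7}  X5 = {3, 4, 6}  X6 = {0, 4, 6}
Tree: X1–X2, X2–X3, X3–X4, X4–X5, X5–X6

No — edge (4,1) lies in no bag.

A tree decomposition must satisfy three properties: every vertex lies in some bag; for every edge, both endpoints lie together in some bag; and for every vertex, the bags containing it form a connected subtree. Here edge (4,1) lies in no bag, so the decomposition is invalid.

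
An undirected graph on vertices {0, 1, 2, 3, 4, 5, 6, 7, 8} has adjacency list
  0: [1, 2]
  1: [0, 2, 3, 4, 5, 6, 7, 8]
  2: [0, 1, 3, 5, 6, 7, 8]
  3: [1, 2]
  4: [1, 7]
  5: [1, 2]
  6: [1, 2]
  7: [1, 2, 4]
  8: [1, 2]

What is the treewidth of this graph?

A width-2 tree decomposition is:
Bags: B1 = {1, 2, 7}  B2 = {1, 2, 3}  B3 = {0, 1, 2}  B4 = {1, 2, 8}  B5 = {1, 4, 7}  B6 = {1, 2, 5}  B7 = {1, 2, 6}
Tree: B1–B2, B2–B3, B1–B4, B1–B5, B1–B6, B6–B7
Every bag has size at most 3, so the width is 3 − 1 = 2 and tw(G) ≤ 2. On the other hand G contains the 3-clique {0, 1, 2}. A clique must lie in a single bag of any decomposition, so no decomposition can have width below 2. The upper and lower bounds meet at 2, so that is the treewidth.

2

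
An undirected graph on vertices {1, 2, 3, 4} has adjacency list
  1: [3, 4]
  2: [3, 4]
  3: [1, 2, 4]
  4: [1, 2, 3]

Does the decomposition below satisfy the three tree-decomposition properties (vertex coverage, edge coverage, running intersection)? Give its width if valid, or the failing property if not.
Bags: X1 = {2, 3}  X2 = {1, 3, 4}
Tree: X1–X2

A tree decomposition must satisfy three properties: every vertex lies in some bag; for every edge, both endpoints lie together in some bag; and for every vertex, the bags containing it form a connected subtree. Here edge (4,2) lies in no bag, so the decomposition is invalid.

No — edge (4,2) lies in no bag.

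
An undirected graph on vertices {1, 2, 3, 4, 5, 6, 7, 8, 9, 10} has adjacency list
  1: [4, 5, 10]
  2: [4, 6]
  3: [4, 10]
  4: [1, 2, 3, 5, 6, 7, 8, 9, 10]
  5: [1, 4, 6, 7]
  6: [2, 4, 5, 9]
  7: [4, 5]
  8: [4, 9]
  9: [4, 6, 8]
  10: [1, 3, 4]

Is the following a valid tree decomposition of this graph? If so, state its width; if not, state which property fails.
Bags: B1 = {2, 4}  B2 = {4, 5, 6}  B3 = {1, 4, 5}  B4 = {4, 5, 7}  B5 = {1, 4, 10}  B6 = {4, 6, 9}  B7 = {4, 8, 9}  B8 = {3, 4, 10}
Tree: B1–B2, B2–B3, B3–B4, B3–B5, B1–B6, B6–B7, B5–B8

A tree decomposition must satisfy three properties: every vertex lies in some bag; for every edge, both endpoints lie together in some bag; and for every vertex, the bags containing it form a connected subtree. Here edge (6,2) lies in no bag, so the decomposition is invalid.

No — edge (6,2) lies in no bag.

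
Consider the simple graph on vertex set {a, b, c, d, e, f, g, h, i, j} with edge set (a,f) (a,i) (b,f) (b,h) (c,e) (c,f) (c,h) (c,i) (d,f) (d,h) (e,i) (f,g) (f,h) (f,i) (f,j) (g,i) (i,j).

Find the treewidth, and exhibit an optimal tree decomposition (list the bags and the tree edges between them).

Treewidth 2.
One such decomposition:
Bags: B1 = {c, f, i}  B2 = {c, e, i}  B3 = {a, f, i}  B4 = {c, f, h}  B5 = {b, f, h}  B6 = {f, i, j}  B7 = {f, g, i}  B8 = {d, f, h}
Tree: B1–B2, B1–B3, B1–B4, B4–B5, B3–B6, B1–B7, B4–B8

Every bag has size at most 3, so the width is 3 − 1 = 2 and tw(G) ≤ 2. Conversely, {c, e, i} is a clique of size 3, and the vertices of any clique must share a bag in every tree decomposition; so some bag has ≥ 3 vertices and tw(G) ≥ 2. Therefore the treewidth is 2.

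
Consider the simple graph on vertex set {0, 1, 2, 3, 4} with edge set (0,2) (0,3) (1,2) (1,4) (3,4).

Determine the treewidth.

2

A width-2 tree decomposition is:
Bags: B1 = {1, 2, 4}  B2 = {0, 2, 4}  B3 = {0, 3, 4}
Tree: B1–B2, B2–B3
Every bag has size at most 3, so the width is 3 − 1 = 2 and tw(G) ≤ 2. Since 4–1–2–0–3–4 is a cycle in G, G is not acyclic. Forests are exactly the graphs of treewidth ≤ 1, so tw(G) ≥ 2. Hence tw(G) = 2 exactly.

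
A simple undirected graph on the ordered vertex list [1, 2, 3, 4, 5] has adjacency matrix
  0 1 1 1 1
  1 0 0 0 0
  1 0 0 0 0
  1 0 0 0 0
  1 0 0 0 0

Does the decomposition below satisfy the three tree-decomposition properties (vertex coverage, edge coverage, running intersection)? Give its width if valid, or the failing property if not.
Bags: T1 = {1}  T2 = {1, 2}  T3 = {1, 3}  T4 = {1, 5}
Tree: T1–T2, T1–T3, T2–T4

No — vertex 4 appears in no bag.

A tree decomposition must satisfy three properties: every vertex lies in some bag; for every edge, both endpoints lie together in some bag; and for every vertex, the bags containing it form a connected subtree. Here vertex 4 appears in no bag, so the decomposition is invalid.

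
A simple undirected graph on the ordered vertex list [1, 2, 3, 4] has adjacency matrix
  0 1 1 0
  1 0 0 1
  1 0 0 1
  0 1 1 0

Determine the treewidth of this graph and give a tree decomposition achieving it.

Each bag holds 3 vertices, so the decomposition has width 2, which upper-bounds the treewidth. Since 2–4–3–1–2 is a cycle in G, G is not acyclic. Forests are exactly the graphs of treewidth ≤ 1, so tw(G) ≥ 2. Therefore the treewidth is 2.

Treewidth 2.
One such decomposition:
Bags: B1 = {2, 3, 4}  B2 = {1, 2, 3}
Tree: B1–B2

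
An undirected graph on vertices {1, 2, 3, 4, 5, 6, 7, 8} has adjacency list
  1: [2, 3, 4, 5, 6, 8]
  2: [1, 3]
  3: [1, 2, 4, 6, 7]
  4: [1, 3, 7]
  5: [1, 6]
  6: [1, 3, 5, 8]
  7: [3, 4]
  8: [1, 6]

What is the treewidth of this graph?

2

A width-2 tree decomposition is:
Bags: B1 = {1, 5, 6}  B2 = {1, 3, 6}  B3 = {1, 2, 3}  B4 = {1, 3, 4}  B5 = {1, 6, 8}  B6 = {3, 4, 7}
Tree: B1–B2, B2–B3, B2–B4, B2–B5, B4–B6
The largest bag has 3 vertices, giving width 2; this decomposition certifies tw(G) ≤ 2. On the other hand G contains the 3-clique {1, 6, 8}. A clique must lie in a single bag of any decomposition, so no decomposition can have width below 2. Combining the bounds, tw(G) = 2.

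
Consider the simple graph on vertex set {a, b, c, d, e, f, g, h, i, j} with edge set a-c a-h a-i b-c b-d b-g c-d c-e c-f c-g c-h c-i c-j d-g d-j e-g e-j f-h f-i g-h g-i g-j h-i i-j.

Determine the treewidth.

A width-3 tree decomposition is:
Bags: B1 = {c, g, h, i}  B2 = {c, g, i, j}  B3 = {a, c, h, i}  B4 = {c, d, g, j}  B5 = {c, f, h, i}  B6 = {b, c, d, g}  B7 = {c, e, g, j}
Tree: B1–B2, B1–B3, B2–B4, B1–B5, B4–B6, B4–B7
Every bag has size at most 4, so the width is 4 − 1 = 3 and tw(G) ≤ 3. On the other hand G contains the 4-clique {c, d, g, j}. A clique must lie in a single bag of any decomposition, so no decomposition can have width below 3. The upper and lower bounds meet at 3, so that is the treewidth.

3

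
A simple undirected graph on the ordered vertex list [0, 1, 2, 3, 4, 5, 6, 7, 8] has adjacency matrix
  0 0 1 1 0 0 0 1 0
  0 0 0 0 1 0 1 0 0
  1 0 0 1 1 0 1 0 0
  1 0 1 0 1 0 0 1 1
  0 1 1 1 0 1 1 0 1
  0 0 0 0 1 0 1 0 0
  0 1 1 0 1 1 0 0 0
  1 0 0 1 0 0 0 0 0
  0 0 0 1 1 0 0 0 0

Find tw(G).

2

A width-2 tree decomposition is:
Bags: B1 = {2, 3, 4}  B2 = {2, 4, 6}  B3 = {4, 5, 6}  B4 = {1, 4, 6}  B5 = {3, 4, 8}  B6 = {0, 2, 3}  B7 = {0, 3, 7}
Tree: B1–B2, B2–B3, B3–B4, B1–B5, B1–B6, B6–B7
Every bag has size at most 3, so the width is 3 − 1 = 2 and tw(G) ≤ 2. On the other hand G contains the 3-clique {0, 2, 3}. A clique must lie in a single bag of any decomposition, so no decomposition can have width below 2. The upper and lower bounds meet at 2, so that is the treewidth.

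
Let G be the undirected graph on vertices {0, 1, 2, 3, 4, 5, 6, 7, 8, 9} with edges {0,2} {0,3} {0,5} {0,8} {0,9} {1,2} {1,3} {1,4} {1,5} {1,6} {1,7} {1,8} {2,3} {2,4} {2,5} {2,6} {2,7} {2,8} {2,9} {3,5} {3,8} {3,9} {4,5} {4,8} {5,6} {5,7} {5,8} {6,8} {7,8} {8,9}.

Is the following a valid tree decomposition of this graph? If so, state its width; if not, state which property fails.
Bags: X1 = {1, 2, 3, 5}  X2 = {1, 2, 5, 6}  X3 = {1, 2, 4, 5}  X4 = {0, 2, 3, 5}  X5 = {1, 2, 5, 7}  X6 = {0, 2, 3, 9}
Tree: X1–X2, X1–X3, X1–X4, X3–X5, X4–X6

No — vertex 8 appears in no bag.

A tree decomposition must satisfy three properties: every vertex lies in some bag; for every edge, both endpoints lie together in some bag; and for every vertex, the bags containing it form a connected subtree. Here vertex 8 appears in no bag, so the decomposition is invalid.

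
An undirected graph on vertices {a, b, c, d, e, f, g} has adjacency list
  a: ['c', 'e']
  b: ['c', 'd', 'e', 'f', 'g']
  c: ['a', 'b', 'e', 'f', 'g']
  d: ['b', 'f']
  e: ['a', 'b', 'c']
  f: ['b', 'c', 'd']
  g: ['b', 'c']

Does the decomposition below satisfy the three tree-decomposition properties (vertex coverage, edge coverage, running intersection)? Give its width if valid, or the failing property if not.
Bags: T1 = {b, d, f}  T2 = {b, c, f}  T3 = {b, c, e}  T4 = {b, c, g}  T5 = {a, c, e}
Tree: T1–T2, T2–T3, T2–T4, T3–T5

Yes; width 2.

Checking the three conditions: (i) the bags cover all of {a, b, c, d, e, f, g}; (ii) for each edge, some bag contains both endpoints; (iii) the bags containing any fixed vertex form a subtree. All hold, so the decomposition is valid with width 3 − 1 = 2.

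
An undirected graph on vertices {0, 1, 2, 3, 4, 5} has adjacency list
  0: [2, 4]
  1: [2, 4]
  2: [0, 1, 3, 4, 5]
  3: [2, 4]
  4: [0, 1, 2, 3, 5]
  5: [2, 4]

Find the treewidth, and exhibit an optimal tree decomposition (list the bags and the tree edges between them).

The largest bag has 3 vertices, giving width 2; this decomposition certifies tw(G) ≤ 2. Conversely, {0, 2, 4} is a clique of size 3, and the vertices of any clique must share a bag in every tree decomposition; so some bag has ≥ 3 vertices and tw(G) ≥ 2. Combining the bounds, tw(G) = 2.

Treewidth 2.
One such decomposition:
Bags: B1 = {2, 3, 4}  B2 = {1, 2, 4}  B3 = {2, 4, 5}  B4 = {0, 2, 4}
Tree: B1–B2, B2–B3, B1–B4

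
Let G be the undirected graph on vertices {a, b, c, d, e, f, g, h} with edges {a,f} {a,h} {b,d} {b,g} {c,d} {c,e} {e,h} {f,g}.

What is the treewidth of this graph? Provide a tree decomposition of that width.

Treewidth 2.
Bags: B1 = {c, d, e}  B2 = {b, d, e}  B3 = {b, e, g}  B4 = {e, f, g}  B5 = {a, e, f}  B6 = {a, e, h}
Tree: B1–B2, B2–B3, B3–B4, B4–B5, B5–B6

Every bag has size at most 3, so the width is 3 − 1 = 2 and tw(G) ≤ 2. The edges e–c–d–b–g–f–a–h–e form a cycle, so G is not a tree and its treewidth is at least 2. Combining the bounds, tw(G) = 2.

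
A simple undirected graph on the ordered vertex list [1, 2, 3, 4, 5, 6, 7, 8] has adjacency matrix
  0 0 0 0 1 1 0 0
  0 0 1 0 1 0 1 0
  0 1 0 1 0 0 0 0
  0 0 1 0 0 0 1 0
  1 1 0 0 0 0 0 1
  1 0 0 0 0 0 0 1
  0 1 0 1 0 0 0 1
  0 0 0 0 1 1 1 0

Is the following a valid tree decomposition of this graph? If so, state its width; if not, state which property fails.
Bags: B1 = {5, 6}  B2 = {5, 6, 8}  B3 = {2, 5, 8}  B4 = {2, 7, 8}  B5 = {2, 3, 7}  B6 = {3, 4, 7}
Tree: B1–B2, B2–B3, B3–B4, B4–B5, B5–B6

A tree decomposition must satisfy three properties: every vertex lies in some bag; for every edge, both endpoints lie together in some bag; and for every vertex, the bags containing it form a connected subtree. Here vertex 1 appears in no bag, so the decomposition is invalid.

No — vertex 1 appears in no bag.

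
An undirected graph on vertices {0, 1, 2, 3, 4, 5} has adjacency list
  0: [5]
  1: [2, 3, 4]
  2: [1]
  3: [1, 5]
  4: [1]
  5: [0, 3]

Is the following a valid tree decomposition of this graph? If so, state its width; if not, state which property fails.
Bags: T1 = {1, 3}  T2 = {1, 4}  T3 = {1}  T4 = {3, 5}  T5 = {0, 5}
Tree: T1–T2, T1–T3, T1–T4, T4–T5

A tree decomposition must satisfy three properties: every vertex lies in some bag; for every edge, both endpoints lie together in some bag; and for every vertex, the bags containing it form a connected subtree. Here vertex 2 appears in no bag, so the decomposition is invalid.

No — vertex 2 appears in no bag.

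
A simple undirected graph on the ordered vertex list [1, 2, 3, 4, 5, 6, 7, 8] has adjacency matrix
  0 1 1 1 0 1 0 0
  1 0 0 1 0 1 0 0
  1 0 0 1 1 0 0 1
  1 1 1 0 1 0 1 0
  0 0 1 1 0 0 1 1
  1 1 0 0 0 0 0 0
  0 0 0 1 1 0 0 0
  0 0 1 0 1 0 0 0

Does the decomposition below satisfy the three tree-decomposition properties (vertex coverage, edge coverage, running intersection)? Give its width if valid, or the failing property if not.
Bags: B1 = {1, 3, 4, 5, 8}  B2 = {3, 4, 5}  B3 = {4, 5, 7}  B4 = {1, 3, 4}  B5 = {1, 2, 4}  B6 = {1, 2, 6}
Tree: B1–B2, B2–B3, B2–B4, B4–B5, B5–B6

A tree decomposition must satisfy three properties: every vertex lies in some bag; for every edge, both endpoints lie together in some bag; and for every vertex, the bags containing it form a connected subtree. Here bags containing vertex 1 are not connected in the tree, so the decomposition is invalid.

No — bags containing vertex 1 are not connected in the tree.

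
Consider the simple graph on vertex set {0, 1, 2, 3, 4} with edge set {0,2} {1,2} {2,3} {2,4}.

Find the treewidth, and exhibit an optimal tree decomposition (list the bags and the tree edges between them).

Every bag has size at most 2, so the width is 2 − 1 = 1 and tw(G) ≤ 1. Since G has at least one edge (e.g. 2–1), it is not an edgeless graph, so tw(G) ≥ 1. The upper and lower bounds meet at 1, so that is the treewidth.

Treewidth 1.
One optimal decomposition is:
Bags: B1 = {1, 2}  B2 = {2, 3}  B3 = {0, 2}  B4 = {2, 4}
Tree: B1–B2, B2–B3, B3–B4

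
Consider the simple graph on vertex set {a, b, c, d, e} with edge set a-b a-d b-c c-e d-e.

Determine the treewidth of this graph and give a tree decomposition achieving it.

Treewidth 2.
One optimal decomposition is:
Bags: B1 = {b, c, e}  B2 = {b, d, e}  B3 = {a, b, d}
Tree: B1–B2, B2–B3

Each bag holds 3 vertices, so the decomposition has width 2, which upper-bounds the treewidth. The edges b–c–e–d–a–b form a cycle, so G is not a tree and its treewidth is at least 2. Therefore the treewidth is 2.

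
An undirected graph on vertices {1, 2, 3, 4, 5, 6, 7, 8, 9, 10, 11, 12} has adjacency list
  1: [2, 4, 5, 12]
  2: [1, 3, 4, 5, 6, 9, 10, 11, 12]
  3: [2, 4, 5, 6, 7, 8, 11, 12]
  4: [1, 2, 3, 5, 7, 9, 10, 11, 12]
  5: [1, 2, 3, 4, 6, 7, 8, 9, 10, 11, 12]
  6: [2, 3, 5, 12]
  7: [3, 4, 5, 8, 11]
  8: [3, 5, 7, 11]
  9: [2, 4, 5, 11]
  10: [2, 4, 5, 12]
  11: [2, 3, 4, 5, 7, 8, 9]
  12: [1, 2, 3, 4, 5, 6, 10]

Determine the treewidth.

4

A width-4 tree decomposition is:
Bags: B1 = {2, 3, 4, 5, 11}  B2 = {2, 4, 5, 9, 11}  B3 = {2, 3, 4, 5, 12}  B4 = {1, 2, 4, 5, 12}  B5 = {2, 3, 5, 6, 12}  B6 = {2, 4, 5, 10, 12}  B7 = {3, 4, 5, 7, 11}  B8 = {3, 5, 7, 8, 11}
Tree: B1–B2, B1–B3, B3–B4, B3–B5, B4–B6, B1–B7, B7–B8
The largest bag has 5 vertices, giving width 4; this decomposition certifies tw(G) ≤ 4. Conversely, {3, 5, 7, 8, 11} is a clique of size 5, and the vertices of any clique must share a bag in every tree decomposition; so some bag has ≥ 5 vertices and tw(G) ≥ 4. The upper and lower bounds meet at 4, so that is the treewidth.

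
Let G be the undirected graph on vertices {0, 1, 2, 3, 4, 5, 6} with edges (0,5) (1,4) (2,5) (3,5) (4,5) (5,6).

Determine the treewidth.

A width-1 tree decomposition is:
Bags: B1 = {5, 6}  B2 = {3, 5}  B3 = {2, 5}  B4 = {4, 5}  B5 = {1, 4}  B6 = {0, 5}
Tree: B1–B2, B1–B3, B3–B4, B4–B5, B3–B6
The largest bag has 2 vertices, giving width 1; this decomposition certifies tw(G) ≤ 1. Any graph with an edge has treewidth ≥ 1, and G has the edge 5–6. The upper and lower bounds meet at 1, so that is the treewidth.

1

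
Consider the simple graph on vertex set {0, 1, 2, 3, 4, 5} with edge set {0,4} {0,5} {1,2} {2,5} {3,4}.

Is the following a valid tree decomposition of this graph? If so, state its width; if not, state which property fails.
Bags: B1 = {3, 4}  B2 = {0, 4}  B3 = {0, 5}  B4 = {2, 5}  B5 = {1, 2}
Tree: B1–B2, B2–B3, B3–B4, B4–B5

Yes; width 1.

Checking the three conditions: (i) the bags cover all of {0, 1, 2, 3, 4, 5}; (ii) for each edge, some bag contains both endpoints; (iii) the bags containing any fixed vertex form a subtree. All hold, so the decomposition is valid with width 2 − 1 = 1.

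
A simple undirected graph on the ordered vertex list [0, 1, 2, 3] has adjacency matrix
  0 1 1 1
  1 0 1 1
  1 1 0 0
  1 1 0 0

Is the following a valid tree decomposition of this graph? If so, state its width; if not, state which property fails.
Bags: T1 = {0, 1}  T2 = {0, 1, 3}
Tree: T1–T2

No — vertex 2 appears in no bag.

A tree decomposition must satisfy three properties: every vertex lies in some bag; for every edge, both endpoints lie together in some bag; and for every vertex, the bags containing it form a connected subtree. Here vertex 2 appears in no bag, so the decomposition is invalid.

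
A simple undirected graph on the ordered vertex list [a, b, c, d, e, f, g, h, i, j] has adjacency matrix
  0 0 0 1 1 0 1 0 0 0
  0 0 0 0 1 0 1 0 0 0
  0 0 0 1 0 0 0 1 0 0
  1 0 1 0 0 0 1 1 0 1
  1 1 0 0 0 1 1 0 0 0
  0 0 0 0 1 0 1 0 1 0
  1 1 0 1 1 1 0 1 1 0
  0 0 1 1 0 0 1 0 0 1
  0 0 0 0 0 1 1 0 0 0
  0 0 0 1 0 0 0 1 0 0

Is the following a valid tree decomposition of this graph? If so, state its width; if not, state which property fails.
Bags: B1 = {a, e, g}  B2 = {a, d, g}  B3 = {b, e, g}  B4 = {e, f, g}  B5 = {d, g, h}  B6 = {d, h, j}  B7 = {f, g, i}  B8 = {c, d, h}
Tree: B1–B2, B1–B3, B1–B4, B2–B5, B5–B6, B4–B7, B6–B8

Vertex coverage: the bags together contain {a, b, c, d, e, f, g, h, i, j}, the full vertex set. Edge coverage: each edge of G has both endpoints in at least one bag. Running intersection: for every vertex, the bags containing it form a connected subtree. All three properties hold, so this is a valid tree decomposition of width max|bag| − 1 = 2, and hence tw(G) ≤ 2.

Yes; width 2.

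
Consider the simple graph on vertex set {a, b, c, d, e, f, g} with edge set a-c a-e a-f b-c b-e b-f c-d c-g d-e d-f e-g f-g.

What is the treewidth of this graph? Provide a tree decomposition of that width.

Treewidth 3.
One such decomposition:
Bags: B1 = {b, c, e, f}  B2 = {a, c, e, f}  B3 = {c, d, e, f}  B4 = {c, e, f, g}
Tree: B1–B2, B2–B3, B3–B4

Every bag has size at most 4, so the width is 4 − 1 = 3 and tw(G) ≤ 3. For the lower bound: the 4 vertex sets {b,f}, {a,c}, {e}, {d} are disjoint, each induces a connected subgraph, and every pair is joined by at least one edge of G. Contracting each set to a single vertex therefore yields K_{4} as a minor, and since treewidth is minor-monotone, tw(G) ≥ tw(K_{4}) = 3. Hence tw(G) = 3 exactly.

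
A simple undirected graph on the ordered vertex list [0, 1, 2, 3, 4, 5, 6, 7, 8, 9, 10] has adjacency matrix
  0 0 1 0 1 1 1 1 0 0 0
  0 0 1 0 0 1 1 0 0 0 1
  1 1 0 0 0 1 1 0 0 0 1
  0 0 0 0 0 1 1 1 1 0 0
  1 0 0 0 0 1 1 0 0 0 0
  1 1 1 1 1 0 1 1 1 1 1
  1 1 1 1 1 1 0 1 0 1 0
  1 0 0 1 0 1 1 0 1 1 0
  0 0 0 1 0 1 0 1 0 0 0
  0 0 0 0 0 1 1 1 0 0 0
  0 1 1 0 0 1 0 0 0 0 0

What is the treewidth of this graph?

A width-3 tree decomposition is:
Bags: B1 = {1, 2, 5, 6}  B2 = {0, 2, 5, 6}  B3 = {0, 5, 6, 7}  B4 = {1, 2, 5, 10}  B5 = {3, 5, 6, 7}  B6 = {0, 4, 5, 6}  B7 = {5, 6, 7, 9}  B8 = {3, 5, 7, 8}
Tree: B1–B2, B2–B3, B1–B4, B3–B5, B3–B6, B3–B7, B5–B8
Each bag holds 4 vertices, so the decomposition has width 3, which upper-bounds the treewidth. For the lower bound, the 4 vertices {3, 5, 7, 8} are pairwise adjacent, and any tree decomposition puts a clique entirely inside one bag — forcing width ≥ 3. Therefore the treewidth is 3.

3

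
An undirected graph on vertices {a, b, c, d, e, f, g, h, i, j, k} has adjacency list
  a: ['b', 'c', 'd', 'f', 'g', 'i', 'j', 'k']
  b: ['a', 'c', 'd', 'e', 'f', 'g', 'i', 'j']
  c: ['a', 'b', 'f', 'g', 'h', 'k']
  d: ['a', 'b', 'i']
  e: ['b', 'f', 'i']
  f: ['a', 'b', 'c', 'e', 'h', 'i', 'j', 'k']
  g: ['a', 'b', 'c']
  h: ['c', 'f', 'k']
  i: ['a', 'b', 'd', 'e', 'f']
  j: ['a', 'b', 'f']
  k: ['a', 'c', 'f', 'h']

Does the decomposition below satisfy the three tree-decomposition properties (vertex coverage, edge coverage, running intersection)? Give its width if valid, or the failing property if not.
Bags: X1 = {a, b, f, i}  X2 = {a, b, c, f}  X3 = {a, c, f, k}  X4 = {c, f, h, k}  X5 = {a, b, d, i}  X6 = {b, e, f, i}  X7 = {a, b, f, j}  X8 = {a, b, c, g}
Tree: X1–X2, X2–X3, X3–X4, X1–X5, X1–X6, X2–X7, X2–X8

Checking the three conditions: (i) the bags cover all of {a, b, c, d, e, f, g, h, i, j, k}; (ii) for each edge, some bag contains both endpoints; (iii) the bags containing any fixed vertex form a subtree. All hold, so the decomposition is valid with width 4 − 1 = 3.

Yes; width 3.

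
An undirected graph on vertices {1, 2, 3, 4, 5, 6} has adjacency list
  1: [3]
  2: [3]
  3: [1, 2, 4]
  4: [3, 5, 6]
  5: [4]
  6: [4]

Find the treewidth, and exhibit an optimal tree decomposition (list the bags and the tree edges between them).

Each bag holds 2 vertices, so the decomposition has width 1, which upper-bounds the treewidth. Since G has at least one edge (e.g. 3–4), it is not an edgeless graph, so tw(G) ≥ 1. Combining the bounds, tw(G) = 1.

Treewidth 1.
One optimal decomposition is:
Bags: B1 = {3, 4}  B2 = {2, 3}  B3 = {1, 3}  B4 = {4, 6}  B5 = {4, 5}
Tree: B1–B2, B1–B3, B1–B4, B4–B5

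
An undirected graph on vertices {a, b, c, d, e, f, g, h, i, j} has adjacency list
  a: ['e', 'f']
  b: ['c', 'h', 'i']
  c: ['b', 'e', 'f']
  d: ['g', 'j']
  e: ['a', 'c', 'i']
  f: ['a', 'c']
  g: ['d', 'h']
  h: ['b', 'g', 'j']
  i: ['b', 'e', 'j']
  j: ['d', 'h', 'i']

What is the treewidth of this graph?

2

A width-2 tree decomposition is:
Bags: B1 = {d, g, j}  B2 = {g, h, j}  B3 = {h, i, j}  B4 = {b, h, i}  B5 = {b, e, i}  B6 = {b, c, e}  B7 = {a, c, e}  B8 = {a, c, f}
Tree: B1–B2, B2–B3, B3–B4, B4–B5, B5–B6, B6–B7, B7–B8
The largest bag has 3 vertices, giving width 2; this decomposition certifies tw(G) ≤ 2. For the lower bound, G contains the cycle d–g–h–j–d, so G is not a forest; only forests have treewidth ≤ 1, hence tw(G) ≥ 2. Hence tw(G) = 2 exactly.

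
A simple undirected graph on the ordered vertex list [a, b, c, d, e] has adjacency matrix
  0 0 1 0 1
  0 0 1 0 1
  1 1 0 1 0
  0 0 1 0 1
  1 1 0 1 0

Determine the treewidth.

A width-2 tree decomposition is:
Bags: B1 = {c, d, e}  B2 = {b, c, e}  B3 = {a, c, e}
Tree: B1–B2, B2–B3
The largest bag has 3 vertices, giving width 2; this decomposition certifies tw(G) ≤ 2. Since d–e–b–c–d is a cycle in G, G is not acyclic. Forests are exactly the graphs of treewidth ≤ 1, so tw(G) ≥ 2. Combining the bounds, tw(G) = 2.

2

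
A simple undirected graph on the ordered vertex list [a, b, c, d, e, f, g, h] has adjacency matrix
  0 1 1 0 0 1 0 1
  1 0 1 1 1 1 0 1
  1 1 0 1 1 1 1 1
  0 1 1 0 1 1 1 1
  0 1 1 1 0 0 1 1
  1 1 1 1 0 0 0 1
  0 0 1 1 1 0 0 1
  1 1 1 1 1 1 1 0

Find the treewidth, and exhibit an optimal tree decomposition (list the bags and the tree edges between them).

Treewidth 4.
One such decomposition:
Bags: B1 = {b, c, d, e, h}  B2 = {c, d, e, g, h}  B3 = {b, c, d, f, h}  B4 = {a, b, c, f, h}
Tree: B1–B2, B1–B3, B3–B4

The largest bag has 5 vertices, giving width 4; this decomposition certifies tw(G) ≤ 4. On the other hand G contains the 5-clique {c, d, e, g, h}. A clique must lie in a single bag of any decomposition, so no decomposition can have width below 4. Hence tw(G) = 4 exactly.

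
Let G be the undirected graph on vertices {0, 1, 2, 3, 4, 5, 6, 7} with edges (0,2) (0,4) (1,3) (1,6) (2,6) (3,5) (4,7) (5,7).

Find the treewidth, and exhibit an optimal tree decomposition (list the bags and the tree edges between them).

Each bag holds 3 vertices, so the decomposition has width 2, which upper-bounds the treewidth. Since 6–2–0–4–7–5–3–1–6 is a cycle in G, G is not acyclic. Forests are exactly the graphs of treewidth ≤ 1, so tw(G) ≥ 2. Hence tw(G) = 2 exactly.

Treewidth 2.
One optimal decomposition is:
Bags: B1 = {0, 2, 6}  B2 = {0, 4, 6}  B3 = {4, 6, 7}  B4 = {5, 6, 7}  B5 = {3, 5, 6}  B6 = {1, 3, 6}
Tree: B1–B2, B2–B3, B3–B4, B4–B5, B5–B6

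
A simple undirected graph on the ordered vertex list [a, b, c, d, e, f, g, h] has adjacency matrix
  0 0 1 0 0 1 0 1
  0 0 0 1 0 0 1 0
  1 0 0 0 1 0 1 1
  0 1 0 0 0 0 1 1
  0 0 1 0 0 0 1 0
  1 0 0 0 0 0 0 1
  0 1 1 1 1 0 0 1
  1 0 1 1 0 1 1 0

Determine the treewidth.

A width-2 tree decomposition is:
Bags: B1 = {c, g, h}  B2 = {c, e, g}  B3 = {d, g, h}  B4 = {a, c, h}  B5 = {b, d, g}  B6 = {a, f, h}
Tree: B1–B2, B1–B3, B1–B4, B3–B5, B4–B6
Every bag has size at most 3, so the width is 3 − 1 = 2 and tw(G) ≤ 2. For the lower bound, the 3 vertices {d, g, h} are pairwise adjacent, and any tree decomposition puts a clique entirely inside one bag — forcing width ≥ 2. Hence tw(G) = 2 exactly.

2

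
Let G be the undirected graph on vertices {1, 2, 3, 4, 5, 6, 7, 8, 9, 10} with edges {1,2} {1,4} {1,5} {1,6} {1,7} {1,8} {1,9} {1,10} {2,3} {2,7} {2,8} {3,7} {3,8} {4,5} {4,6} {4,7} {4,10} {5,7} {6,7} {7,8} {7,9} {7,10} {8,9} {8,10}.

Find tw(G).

A width-3 tree decomposition is:
Bags: B1 = {1, 7, 8, 10}  B2 = {1, 4, 7, 10}  B3 = {1, 2, 7, 8}  B4 = {2, 3, 7, 8}  B5 = {1, 7, 8, 9}  B6 = {1, 4, 6, 7}  B7 = {1, 4, 5, 7}
Tree: B1–B2, B1–B3, B3–B4, B3–B5, B2–B6, B6–B7
The largest bag has 4 vertices, giving width 3; this decomposition certifies tw(G) ≤ 3. On the other hand G contains the 4-clique {1, 7, 8, 9}. A clique must lie in a single bag of any decomposition, so no decomposition can have width below 3. Hence tw(G) = 3 exactly.

3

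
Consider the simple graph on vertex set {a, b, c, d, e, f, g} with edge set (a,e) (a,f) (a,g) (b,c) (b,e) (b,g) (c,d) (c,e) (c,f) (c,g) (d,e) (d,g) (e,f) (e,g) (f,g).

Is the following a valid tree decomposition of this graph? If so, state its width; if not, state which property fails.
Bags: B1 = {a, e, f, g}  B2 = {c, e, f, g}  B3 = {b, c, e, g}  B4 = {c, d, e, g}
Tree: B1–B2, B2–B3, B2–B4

Checking the three conditions: (i) the bags cover all of {a, b, c, d, e, f, g}; (ii) for each edge, some bag contains both endpoints; (iii) the bags containing any fixed vertex form a subtree. All hold, so the decomposition is valid with width 4 − 1 = 3.

Yes; width 3.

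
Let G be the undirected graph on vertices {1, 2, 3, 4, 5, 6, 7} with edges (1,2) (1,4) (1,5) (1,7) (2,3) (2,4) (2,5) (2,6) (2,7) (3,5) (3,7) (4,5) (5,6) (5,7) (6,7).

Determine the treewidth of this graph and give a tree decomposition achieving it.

Every bag has size at most 4, so the width is 4 − 1 = 3 and tw(G) ≤ 3. For the lower bound, the 4 vertices {1, 2, 4, 5} are pairwise adjacent, and any tree decomposition puts a clique entirely inside one bag — forcing width ≥ 3. Hence tw(G) = 3 exactly.

Treewidth 3.
One optimal decomposition is:
Bags: B1 = {2, 5, 6, 7}  B2 = {2, 3, 5, 7}  B3 = {1, 2, 5, 7}  B4 = {1, 2, 4, 5}
Tree: B1–B2, B1–B3, B3–B4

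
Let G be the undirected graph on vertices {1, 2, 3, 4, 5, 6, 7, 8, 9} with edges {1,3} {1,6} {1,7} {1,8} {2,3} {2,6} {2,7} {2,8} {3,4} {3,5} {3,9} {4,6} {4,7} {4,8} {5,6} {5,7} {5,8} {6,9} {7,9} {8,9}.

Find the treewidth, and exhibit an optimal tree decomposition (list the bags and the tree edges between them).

Every bag has size at most 5, so the width is 5 − 1 = 4 and tw(G) ≤ 4. For the lower bound: the 5 vertex sets {3,9}, {4,6}, {5,8}, {7}, {2} are disjoint, each induces a connected subgraph, and every pair is joined by at least one edge of G. Contracting each set to a single vertex therefore yields K_{5} as a minor, and since treewidth is minor-monotone, tw(G) ≥ tw(K_{5}) = 4. Combining the bounds, tw(G) = 4.

Treewidth 4.
One such decomposition:
Bags: B1 = {3, 6, 7, 8, 9}  B2 = {3, 4, 6, 7, 8}  B3 = {3, 5, 6, 7, 8}  B4 = {2, 3, 6, 7, 8}  B5 = {1, 3, 6, 7, 8}
Tree: B1–B2, B2–B3, B3–B4, B4–B5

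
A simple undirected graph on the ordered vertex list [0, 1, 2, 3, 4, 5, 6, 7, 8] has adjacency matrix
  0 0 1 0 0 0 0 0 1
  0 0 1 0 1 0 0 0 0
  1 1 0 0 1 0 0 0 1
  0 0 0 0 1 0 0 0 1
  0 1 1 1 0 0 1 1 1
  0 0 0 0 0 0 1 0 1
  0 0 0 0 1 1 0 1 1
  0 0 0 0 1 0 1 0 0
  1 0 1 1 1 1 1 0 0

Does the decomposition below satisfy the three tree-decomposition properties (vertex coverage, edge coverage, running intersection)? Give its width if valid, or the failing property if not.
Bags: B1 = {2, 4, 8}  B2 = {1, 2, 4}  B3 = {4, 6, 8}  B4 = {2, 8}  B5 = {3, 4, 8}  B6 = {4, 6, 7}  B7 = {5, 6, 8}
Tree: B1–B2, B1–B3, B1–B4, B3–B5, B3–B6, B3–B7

No — vertex 0 appears in no bag.

A tree decomposition must satisfy three properties: every vertex lies in some bag; for every edge, both endpoints lie together in some bag; and for every vertex, the bags containing it form a connected subtree. Here vertex 0 appears in no bag, so the decomposition is invalid.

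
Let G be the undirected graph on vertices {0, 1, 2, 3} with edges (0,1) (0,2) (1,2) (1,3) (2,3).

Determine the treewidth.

A width-2 tree decomposition is:
Bags: B1 = {0, 1, 2}  B2 = {1, 2, 3}
Tree: B1–B2
Every bag has size at most 3, so the width is 3 − 1 = 2 and tw(G) ≤ 2. For the lower bound, the 3 vertices {0, 1, 2} are pairwise adjacent, and any tree decomposition puts a clique entirely inside one bag — forcing width ≥ 2. Therefore the treewidth is 2.

2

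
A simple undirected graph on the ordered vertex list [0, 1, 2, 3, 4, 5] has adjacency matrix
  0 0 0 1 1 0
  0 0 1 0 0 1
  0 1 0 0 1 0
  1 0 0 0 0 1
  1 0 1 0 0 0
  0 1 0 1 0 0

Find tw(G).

2

A width-2 tree decomposition is:
Bags: B1 = {0, 3, 4}  B2 = {3, 4, 5}  B3 = {1, 4, 5}  B4 = {1, 2, 4}
Tree: B1–B2, B2–B3, B3–B4
Each bag holds 3 vertices, so the decomposition has width 2, which upper-bounds the treewidth. Since 4–0–3–5–1–2–4 is a cycle in G, G is not acyclic. Forests are exactly the graphs of treewidth ≤ 1, so tw(G) ≥ 2. Hence tw(G) = 2 exactly.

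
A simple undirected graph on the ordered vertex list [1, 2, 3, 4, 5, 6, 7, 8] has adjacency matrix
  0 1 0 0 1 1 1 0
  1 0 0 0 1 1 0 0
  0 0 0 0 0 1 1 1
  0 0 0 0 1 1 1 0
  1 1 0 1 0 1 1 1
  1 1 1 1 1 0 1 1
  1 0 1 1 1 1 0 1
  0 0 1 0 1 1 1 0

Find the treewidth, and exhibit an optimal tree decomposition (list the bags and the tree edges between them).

Treewidth 3.
One such decomposition:
Bags: B1 = {1, 5, 6, 7}  B2 = {1, 2, 5, 6}  B3 = {4, 5, 6, 7}  B4 = {5, 6, 7, 8}  B5 = {3, 6, 7, 8}
Tree: B1–B2, B1–B3, B1–B4, B4–B5

Each bag holds 4 vertices, so the decomposition has width 3, which upper-bounds the treewidth. On the other hand G contains the 4-clique {3, 6, 7, 8}. A clique must lie in a single bag of any decomposition, so no decomposition can have width below 3. The upper and lower bounds meet at 3, so that is the treewidth.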